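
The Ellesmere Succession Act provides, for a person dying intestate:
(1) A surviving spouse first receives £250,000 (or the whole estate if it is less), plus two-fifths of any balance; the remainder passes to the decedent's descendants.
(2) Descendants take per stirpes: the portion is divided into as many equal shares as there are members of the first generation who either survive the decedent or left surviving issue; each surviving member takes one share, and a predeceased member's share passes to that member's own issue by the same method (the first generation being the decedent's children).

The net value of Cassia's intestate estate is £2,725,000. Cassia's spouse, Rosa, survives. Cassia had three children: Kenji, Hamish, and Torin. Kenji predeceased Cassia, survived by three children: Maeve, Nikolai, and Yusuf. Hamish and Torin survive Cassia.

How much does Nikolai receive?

Nikolai receives £165,000.

Rosa first takes £250,000, leaving a balance of £2,475,000. Rosa then takes two-fifths of the balance (£990,000), for a total of £1,240,000. The remaining £1,485,000 passes to the descendants.
The descendants' portion (£1,485,000) is divided into 3 shares of £495,000: Hamish and Torin each take £495,000; Kenji's £495,000 share passes to Kenji's issue.
Kenji's share (£495,000) is divided into 3 shares of £165,000: Maeve, Nikolai, and Yusuf each take £165,000.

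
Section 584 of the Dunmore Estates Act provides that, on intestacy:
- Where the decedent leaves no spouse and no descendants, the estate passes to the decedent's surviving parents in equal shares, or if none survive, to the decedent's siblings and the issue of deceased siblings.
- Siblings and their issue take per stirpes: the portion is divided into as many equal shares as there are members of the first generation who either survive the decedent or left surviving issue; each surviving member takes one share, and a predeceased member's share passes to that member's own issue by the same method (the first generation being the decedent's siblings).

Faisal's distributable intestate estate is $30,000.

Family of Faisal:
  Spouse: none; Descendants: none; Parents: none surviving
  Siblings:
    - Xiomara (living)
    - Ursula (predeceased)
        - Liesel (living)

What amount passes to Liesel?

The entire $30,000 passes to the siblings and their issue.
That amount ($30,000) is divided into 2 shares of $15,000: Xiomara takes $15,000; Ursula's $15,000 share passes to Ursula's issue.
Ursula's share ($15,000) passes entirely to Liesel.

Liesel receives $15,000.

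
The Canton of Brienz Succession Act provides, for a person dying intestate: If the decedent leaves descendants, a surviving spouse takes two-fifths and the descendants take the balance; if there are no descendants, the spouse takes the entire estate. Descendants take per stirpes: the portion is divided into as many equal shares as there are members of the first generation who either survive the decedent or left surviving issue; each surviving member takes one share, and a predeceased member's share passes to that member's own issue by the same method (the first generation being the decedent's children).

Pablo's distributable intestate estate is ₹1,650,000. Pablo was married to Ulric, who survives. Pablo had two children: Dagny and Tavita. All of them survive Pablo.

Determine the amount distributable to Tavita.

Tavita receives ₹495,000.

Ulric takes two-fifths of ₹1,650,000 = ₹660,000. The remaining ₹990,000 passes to the descendants.
The descendants' portion (₹990,000) is divided into 2 shares of ₹495,000: Dagny and Tavita each take ₹495,000.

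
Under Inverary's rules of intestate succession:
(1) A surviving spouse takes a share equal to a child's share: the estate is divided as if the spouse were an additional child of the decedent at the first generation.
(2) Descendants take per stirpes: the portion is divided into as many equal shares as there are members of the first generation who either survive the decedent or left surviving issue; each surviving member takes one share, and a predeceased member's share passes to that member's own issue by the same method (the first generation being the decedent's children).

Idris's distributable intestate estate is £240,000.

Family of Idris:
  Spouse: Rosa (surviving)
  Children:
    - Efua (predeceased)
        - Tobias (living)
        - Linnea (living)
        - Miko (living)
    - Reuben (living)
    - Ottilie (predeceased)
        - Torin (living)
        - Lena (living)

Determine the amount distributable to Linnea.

The spouse counts as an additional share at the children's level, so there are 4 primary shares of £60,000. Rosa takes one such share (£60,000).
The children's combined portion (£180,000) is divided into 3 shares of £60,000: Reuben takes £60,000; Efua's £60,000 share passes to Efua's issue; Ottilie's £60,000 share passes to Ottilie's issue.
Efua's share (£60,000) is divided into 3 shares of £20,000: Tobias, Linnea, and Miko each take £20,000.
Ottilie's share (£60,000) is divided into 2 shares of £30,000: Torin and Lena each take £30,000.

Linnea receives £20,000.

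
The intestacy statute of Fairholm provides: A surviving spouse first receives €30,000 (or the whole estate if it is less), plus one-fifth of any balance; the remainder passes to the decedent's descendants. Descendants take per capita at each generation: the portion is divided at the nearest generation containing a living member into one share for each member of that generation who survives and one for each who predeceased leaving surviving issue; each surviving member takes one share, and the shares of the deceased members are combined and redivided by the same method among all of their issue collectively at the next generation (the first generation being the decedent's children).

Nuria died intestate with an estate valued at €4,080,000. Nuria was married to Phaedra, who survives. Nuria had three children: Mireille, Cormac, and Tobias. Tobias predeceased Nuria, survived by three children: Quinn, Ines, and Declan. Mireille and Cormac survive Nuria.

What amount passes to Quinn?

Phaedra first takes €30,000, leaving a balance of €4,050,000. Phaedra then takes one-fifth of the balance (€810,000), for a total of €840,000. The remaining €3,240,000 passes to the descendants.
The descendants' portion (€3,240,000) is divided at the children's generation into 3 shares of €1,080,000. Mireille and Cormac each take €1,080,000. The remaining share for the deceased Tobias (€1,080,000) is carried to the next generation.
That pool (€1,080,000) is divided at the grandchildren's generation equally among Quinn, Ines, and Declan: €360,000 each.

Quinn receives €360,000.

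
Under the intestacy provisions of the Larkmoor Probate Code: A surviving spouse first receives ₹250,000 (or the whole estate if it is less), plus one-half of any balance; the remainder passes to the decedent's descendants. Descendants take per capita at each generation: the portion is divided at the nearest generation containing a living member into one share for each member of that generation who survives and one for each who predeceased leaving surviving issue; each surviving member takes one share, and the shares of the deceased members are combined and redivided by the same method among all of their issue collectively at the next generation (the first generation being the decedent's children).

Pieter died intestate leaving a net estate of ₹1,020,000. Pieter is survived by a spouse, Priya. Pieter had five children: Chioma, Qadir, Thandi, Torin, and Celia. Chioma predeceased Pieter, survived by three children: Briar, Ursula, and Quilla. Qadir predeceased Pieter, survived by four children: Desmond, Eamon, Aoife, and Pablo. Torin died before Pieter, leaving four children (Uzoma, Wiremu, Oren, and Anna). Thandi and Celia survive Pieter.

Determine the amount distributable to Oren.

Priya first takes ₹250,000, leaving a balance of ₹770,000. Priya then takes one-half of the balance (₹385,000), for a total of ₹635,000. The remaining ₹385,000 passes to the descendants.
The descendants' portion (₹385,000) is divided at the children's generation into 5 shares of ₹77,000. Thandi and Celia each take ₹77,000. The 3 shares of the deceased (Chioma, Qadir, and Torin) are combined into a pool of ₹231,000.
That pool (₹231,000) is divided at the grandchildren's generation equally among Briar, Ursula, Quilla, Desmond, Eamon, Aoife, Pablo, Uzoma, Wiremu, Oren, and Anna: ₹21,000 each.

Oren receives ₹21,000.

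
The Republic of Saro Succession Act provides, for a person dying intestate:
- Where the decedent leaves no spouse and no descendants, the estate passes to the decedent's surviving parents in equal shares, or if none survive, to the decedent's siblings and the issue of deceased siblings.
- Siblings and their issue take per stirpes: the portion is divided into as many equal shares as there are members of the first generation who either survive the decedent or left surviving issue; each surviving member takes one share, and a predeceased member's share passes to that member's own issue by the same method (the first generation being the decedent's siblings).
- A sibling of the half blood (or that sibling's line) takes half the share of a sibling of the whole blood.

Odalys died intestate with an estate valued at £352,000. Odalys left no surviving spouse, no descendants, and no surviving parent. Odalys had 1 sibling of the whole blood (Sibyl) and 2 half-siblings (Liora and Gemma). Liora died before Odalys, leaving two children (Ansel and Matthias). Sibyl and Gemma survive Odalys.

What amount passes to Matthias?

Matthias receives £44,000.

The entire £352,000 passes to the siblings and their issue.
Counting each half-blood sibling's line as half a unit, there are 2 units in £352,000, so one unit is £176,000. Whole-blood lines (Sibyl) take £176,000 each; half-blood lines (Liora and Gemma) take £88,000 each.
Liora's share (£88,000) is divided into 2 shares of £44,000: Ansel and Matthias each take £44,000.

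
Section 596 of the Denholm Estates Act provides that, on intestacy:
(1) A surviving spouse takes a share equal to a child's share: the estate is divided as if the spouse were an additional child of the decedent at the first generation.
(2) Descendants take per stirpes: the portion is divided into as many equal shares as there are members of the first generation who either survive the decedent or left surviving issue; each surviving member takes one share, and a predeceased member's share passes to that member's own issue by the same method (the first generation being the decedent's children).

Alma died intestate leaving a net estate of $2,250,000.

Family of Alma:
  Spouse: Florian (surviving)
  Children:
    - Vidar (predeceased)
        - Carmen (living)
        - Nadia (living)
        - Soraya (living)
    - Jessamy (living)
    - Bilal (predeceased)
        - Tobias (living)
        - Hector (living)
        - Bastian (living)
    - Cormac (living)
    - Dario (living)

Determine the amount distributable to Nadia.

The spouse counts as an additional share at the children's level, so there are 6 primary shares of $375,000. Florian takes one such share ($375,000).
The children's combined portion ($1,875,000) is divided into 5 shares of $375,000: Jessamy, Cormac, and Dario each take $375,000; Vidar's $375,000 share passes to Vidar's issue; Bilal's $375,000 share passes to Bilal's issue.
Vidar's share ($375,000) is divided into 3 shares of $125,000: Carmen, Nadia, and Soraya each take $125,000.
Bilal's share ($375,000) is divided into 3 shares of $125,000: Tobias, Hector, and Bastian each take $125,000.

Nadia receives $125,000.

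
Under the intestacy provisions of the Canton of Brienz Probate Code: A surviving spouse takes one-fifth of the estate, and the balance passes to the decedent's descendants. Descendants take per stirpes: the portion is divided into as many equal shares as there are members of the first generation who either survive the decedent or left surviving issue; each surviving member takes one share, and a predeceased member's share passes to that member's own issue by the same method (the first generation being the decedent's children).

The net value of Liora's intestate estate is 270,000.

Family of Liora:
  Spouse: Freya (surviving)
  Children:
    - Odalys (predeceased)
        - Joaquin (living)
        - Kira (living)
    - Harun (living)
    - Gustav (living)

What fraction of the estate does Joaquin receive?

Joaquin receives 2/15 of the estate.

Freya takes one-fifth of 270,000 = 54,000. The remaining 216,000 passes to the descendants.
The descendants' portion (216,000) is divided into 3 shares of 72,000: Harun and Gustav each take 72,000; Odalys's 72,000 share passes to Odalys's issue.
Odalys's share (72,000) is divided into 2 shares of 36,000: Joaquin and Kira each take 36,000.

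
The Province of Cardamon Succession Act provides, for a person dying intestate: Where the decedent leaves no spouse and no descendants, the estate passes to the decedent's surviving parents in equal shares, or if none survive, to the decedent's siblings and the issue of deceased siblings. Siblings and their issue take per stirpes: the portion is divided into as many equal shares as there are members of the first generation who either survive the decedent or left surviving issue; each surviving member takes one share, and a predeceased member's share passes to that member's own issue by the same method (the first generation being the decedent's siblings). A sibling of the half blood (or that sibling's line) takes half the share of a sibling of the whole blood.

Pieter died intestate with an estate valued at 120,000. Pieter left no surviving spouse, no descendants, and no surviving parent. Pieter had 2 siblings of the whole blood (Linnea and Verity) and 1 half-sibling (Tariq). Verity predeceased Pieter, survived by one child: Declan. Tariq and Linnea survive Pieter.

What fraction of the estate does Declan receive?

The entire 120,000 passes to the siblings and their issue.
Counting each half-blood sibling's line as half a unit, there are 5/2 units in 120,000, so one unit is 48,000. Whole-blood lines (Linnea and Verity) take 48,000 each; half-blood lines (Tariq) take 24,000 each.
Verity's share (48,000) passes entirely to Declan.

Declan receives 2/5 of the estate.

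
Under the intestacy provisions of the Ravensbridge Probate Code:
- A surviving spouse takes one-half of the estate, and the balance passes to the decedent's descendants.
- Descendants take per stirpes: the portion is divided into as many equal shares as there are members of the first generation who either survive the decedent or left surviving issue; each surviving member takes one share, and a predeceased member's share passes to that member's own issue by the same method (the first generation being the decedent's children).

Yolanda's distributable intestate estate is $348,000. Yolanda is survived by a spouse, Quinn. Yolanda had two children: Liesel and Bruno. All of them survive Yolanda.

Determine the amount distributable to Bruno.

Bruno receives $87,000.

Quinn takes one-half of $348,000 = $174,000. The remaining $174,000 passes to the descendants.
The descendants' portion ($174,000) is divided into 2 shares of $87,000: Liesel and Bruno each take $87,000.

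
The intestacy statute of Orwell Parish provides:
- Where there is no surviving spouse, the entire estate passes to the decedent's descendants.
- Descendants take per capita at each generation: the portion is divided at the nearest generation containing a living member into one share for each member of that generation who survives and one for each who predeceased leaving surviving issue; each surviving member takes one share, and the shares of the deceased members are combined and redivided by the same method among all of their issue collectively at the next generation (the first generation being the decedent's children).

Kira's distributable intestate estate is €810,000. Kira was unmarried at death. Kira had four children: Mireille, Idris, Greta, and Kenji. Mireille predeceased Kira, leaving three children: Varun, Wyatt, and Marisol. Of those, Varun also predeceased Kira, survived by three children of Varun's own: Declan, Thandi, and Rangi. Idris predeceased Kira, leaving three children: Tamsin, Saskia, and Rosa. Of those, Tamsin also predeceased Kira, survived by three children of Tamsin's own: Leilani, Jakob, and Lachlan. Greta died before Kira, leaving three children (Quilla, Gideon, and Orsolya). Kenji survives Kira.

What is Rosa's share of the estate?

The entire €810,000 passes to the descendants.
That amount (€810,000) is divided at the children's generation into 4 shares of €202,500. Kenji takes €202,500. The 3 shares of the deceased (Mireille, Idris, and Greta) are combined into a pool of €607,500.
That pool (€607,500) is divided at the grandchildren's generation into 9 shares of €67,500. Wyatt, Marisol, Saskia, Rosa, Quilla, Gideon, and Orsolya each take €67,500. The 2 shares of the deceased (Varun and Tamsin) are combined into a pool of €135,000.
That pool (€135,000) is divided at the great-grandchildren's generation equally among Declan, Thandi, Rangi, Leilani, Jakob, and Lachlan: €22,500 each.

Rosa receives €67,500.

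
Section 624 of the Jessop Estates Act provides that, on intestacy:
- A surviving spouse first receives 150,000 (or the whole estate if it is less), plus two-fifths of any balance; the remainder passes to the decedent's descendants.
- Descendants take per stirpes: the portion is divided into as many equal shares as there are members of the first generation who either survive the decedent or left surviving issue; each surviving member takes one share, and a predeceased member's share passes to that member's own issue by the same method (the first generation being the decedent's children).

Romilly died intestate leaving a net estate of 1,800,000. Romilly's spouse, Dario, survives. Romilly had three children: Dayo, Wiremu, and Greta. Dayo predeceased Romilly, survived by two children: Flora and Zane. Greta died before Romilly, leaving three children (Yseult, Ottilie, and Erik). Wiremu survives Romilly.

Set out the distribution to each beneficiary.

Dario first takes 150,000, leaving a balance of 1,650,000. Dario then takes two-fifths of the balance (660,000), for a total of 810,000. The remaining 990,000 passes to the descendants.
The descendants' portion (990,000) is divided into 3 shares of 330,000: Wiremu takes 330,000; Dayo's 330,000 share passes to Dayo's issue; Greta's 330,000 share passes to Greta's issue.
Dayo's share (330,000) is divided into 2 shares of 165,000: Flora and Zane each take 165,000.
Greta's share (330,000) is divided into 3 shares of 110,000: Yseult, Ottilie, and Erik each take 110,000.

Dario: 810,000; Flora: 165,000; Zane: 165,000; Wiremu: 330,000; Yseult: 110,000; Ottilie: 110,000; Erik: 110,000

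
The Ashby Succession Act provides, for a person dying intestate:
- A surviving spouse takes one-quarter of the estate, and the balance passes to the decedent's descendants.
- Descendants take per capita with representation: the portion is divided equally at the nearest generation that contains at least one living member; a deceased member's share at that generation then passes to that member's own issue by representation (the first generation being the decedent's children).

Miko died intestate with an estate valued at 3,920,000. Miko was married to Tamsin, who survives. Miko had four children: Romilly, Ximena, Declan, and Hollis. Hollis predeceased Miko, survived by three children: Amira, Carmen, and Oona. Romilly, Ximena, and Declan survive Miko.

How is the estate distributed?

Tamsin takes one-quarter of 3,920,000 = 980,000. The remaining 2,940,000 passes to the descendants.
The descendants' portion (2,940,000) is divided into 4 shares of 735,000: Romilly, Ximena, and Declan each take 735,000; Hollis's 735,000 share passes to Hollis's issue.
Hollis's share (735,000) is divided into 3 shares of 245,000: Amira, Carmen, and Oona each take 245,000.

Tamsin: 980,000; Romilly: 735,000; Ximena: 735,000; Declan: 735,000; Amira: 245,000; Carmen: 245,000; Oona: 245,000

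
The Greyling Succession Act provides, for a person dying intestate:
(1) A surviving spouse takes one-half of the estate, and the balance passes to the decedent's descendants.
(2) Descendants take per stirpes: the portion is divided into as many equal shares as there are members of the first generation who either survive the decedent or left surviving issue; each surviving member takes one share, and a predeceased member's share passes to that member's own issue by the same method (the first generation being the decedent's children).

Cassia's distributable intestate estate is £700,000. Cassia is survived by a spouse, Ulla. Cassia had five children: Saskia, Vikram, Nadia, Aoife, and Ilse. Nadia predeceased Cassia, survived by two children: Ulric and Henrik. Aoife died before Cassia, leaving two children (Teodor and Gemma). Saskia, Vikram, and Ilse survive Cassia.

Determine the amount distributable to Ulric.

Ulric receives £35,000.

Ulla takes one-half of £700,000 = £350,000. The remaining £350,000 passes to the descendants.
The descendants' portion (£350,000) is divided into 5 shares of £70,000: Saskia, Vikram, and Ilse each take £70,000; Nadia's £70,000 share passes to Nadia's issue; Aoife's £70,000 share passes to Aoife's issue.
Nadia's share (£70,000) is divided into 2 shares of £35,000: Ulric and Henrik each take £35,000.
Aoife's share (£70,000) is divided into 2 shares of £35,000: Teodor and Gemma each take £35,000.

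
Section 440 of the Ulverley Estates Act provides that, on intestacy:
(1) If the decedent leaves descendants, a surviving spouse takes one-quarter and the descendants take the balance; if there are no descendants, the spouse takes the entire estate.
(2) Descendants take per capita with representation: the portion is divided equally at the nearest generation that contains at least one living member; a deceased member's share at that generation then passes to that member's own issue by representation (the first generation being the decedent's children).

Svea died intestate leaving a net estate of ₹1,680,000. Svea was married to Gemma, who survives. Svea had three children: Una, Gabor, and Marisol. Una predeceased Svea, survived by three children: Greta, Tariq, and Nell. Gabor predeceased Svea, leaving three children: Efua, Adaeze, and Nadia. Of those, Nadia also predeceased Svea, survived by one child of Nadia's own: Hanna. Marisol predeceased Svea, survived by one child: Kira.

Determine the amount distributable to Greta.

Greta receives ₹180,000.

Gemma takes one-quarter of ₹1,680,000 = ₹420,000. The remaining ₹1,260,000 passes to the descendants.
No child survives, so the initial division is made at the grandchildren's generation.
The descendants' portion (₹1,260,000) is divided into 7 shares of ₹180,000: Greta, Tariq, Nell, Efua, Adaeze, and Kira each take ₹180,000; Nadia's ₹180,000 share passes to Nadia's issue.
Nadia's share (₹180,000) passes entirely to Hanna.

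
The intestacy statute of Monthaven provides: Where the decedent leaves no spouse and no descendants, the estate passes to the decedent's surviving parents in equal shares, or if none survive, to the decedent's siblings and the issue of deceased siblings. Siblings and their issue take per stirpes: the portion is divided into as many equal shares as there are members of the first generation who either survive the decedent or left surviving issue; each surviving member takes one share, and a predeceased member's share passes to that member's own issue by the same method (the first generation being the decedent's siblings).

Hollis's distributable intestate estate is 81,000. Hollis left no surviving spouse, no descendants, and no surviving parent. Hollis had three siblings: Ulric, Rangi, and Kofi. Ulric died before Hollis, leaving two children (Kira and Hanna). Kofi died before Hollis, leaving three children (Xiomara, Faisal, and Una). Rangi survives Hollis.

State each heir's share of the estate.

The entire 81,000 passes to the siblings and their issue.
That amount (81,000) is divided into 3 shares of 27,000: Rangi takes 27,000; Ulric's 27,000 share passes to Ulric's issue; Kofi's 27,000 share passes to Kofi's issue.
Ulric's share (27,000) is divided into 2 shares of 13,500: Kira and Hanna each take 13,500.
Kofi's share (27,000) is divided into 3 shares of 9,000: Xiomara, Faisal, and Una each take 9,000.

Kira: 13,500; Hanna: 13,500; Rangi: 27,000; Xiomara: 9,000; Faisal: 9,000; Una: 9,000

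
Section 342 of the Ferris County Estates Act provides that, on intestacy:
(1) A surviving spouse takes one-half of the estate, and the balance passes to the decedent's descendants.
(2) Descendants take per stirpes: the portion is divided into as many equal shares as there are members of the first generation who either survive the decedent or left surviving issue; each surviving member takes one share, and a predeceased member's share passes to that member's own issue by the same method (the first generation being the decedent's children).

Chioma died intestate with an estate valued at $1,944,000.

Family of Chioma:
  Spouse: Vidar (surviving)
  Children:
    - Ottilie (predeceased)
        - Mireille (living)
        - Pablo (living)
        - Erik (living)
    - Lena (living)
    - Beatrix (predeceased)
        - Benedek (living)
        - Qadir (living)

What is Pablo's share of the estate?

Vidar takes one-half of $1,944,000 = $972,000. The remaining $972,000 passes to the descendants.
The descendants' portion ($972,000) is divided into 3 shares of $324,000: Lena takes $324,000; Ottilie's $324,000 share passes to Ottilie's issue; Beatrix's $324,000 share passes to Beatrix's issue.
Ottilie's share ($324,000) is divided into 3 shares of $108,000: Mireille, Pablo, and Erik each take $108,000.
Beatrix's share ($324,000) is divided into 2 shares of $162,000: Benedek and Qadir each take $162,000.

Pablo receives $108,000.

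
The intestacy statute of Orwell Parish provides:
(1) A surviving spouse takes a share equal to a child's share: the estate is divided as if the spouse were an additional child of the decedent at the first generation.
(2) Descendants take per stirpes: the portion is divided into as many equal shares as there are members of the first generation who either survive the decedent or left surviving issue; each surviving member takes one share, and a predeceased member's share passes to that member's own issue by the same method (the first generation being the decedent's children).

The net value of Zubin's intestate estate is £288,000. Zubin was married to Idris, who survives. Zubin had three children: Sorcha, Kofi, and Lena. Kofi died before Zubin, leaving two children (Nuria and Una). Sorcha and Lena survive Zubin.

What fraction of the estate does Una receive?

The spouse counts as an additional share at the children's level, so there are 4 primary shares of £72,000. Idris takes one such share (£72,000).
The children's combined portion (£216,000) is divided into 3 shares of £72,000: Sorcha and Lena each take £72,000; Kofi's £72,000 share passes to Kofi's issue.
Kofi's share (£72,000) is divided into 2 shares of £36,000: Nuria and Una each take £36,000.

Una receives 1/8 of the estate.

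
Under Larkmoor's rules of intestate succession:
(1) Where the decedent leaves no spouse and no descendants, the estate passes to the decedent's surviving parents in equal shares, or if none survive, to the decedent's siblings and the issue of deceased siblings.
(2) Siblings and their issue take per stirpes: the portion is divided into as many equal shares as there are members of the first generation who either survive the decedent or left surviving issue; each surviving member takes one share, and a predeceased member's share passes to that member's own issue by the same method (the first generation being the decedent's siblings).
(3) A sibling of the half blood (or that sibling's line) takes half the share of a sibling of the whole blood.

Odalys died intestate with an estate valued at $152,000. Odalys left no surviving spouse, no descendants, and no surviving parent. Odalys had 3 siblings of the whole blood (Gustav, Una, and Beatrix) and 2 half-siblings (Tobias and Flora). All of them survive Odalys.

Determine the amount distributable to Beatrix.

Beatrix receives $38,000.

The entire $152,000 passes to the siblings and their issue.
Counting each half-blood sibling's line as half a unit, there are 4 units in $152,000, so one unit is $38,000. Whole-blood lines (Gustav, Una, and Beatrix) take $38,000 each; half-blood lines (Tobias and Flora) take $19,000 each.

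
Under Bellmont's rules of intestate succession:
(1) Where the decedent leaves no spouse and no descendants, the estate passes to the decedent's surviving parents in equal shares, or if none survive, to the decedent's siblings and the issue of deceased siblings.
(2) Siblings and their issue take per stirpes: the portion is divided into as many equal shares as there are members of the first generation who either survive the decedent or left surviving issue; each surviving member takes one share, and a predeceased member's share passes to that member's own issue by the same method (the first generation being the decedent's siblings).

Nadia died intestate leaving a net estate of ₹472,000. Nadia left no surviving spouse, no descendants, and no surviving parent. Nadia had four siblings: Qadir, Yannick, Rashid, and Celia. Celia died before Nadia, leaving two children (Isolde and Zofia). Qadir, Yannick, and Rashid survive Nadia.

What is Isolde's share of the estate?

Isolde receives ₹59,000.

The entire ₹472,000 passes to the siblings and their issue.
That amount (₹472,000) is divided into 4 shares of ₹118,000: Qadir, Yannick, and Rashid each take ₹118,000; Celia's ₹118,000 share passes to Celia's issue.
Celia's share (₹118,000) is divided into 2 shares of ₹59,000: Isolde and Zofia each take ₹59,000.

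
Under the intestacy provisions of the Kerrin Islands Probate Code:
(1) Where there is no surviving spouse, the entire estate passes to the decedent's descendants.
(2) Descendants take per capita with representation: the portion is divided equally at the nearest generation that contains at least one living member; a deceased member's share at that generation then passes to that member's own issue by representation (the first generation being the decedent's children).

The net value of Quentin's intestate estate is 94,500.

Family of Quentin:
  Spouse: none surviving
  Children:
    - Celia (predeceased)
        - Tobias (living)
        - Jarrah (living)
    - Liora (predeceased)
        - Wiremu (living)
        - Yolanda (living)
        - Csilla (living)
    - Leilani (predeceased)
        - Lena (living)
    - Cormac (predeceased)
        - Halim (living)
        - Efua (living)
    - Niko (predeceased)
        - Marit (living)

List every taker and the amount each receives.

Tobias: 10,500; Jarrah: 10,500; Wiremu: 10,500; Yolanda: 10,500; Csilla: 10,500; Lena: 10,500; Halim: 10,500; Efua: 10,500; Marit: 10,500

The entire 94,500 passes to the descendants.
No child survives, so the initial division is made at the grandchildren's generation.
That amount (94,500) is divided into 9 shares of 10,500: Tobias, Jarrah, Wiremu, Yolanda, Csilla, Lena, Halim, Efua, and Marit each take 10,500.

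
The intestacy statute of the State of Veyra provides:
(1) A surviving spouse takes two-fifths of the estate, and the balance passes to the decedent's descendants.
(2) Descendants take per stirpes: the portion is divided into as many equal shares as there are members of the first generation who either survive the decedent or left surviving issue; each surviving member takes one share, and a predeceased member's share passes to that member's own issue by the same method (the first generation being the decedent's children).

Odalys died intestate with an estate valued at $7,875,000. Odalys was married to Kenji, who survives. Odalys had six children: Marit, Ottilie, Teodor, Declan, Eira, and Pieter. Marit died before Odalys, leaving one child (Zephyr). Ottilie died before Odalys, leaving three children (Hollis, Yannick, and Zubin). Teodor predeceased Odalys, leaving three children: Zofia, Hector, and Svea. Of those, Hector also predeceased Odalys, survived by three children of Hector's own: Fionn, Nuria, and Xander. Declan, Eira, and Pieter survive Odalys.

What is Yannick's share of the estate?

Kenji takes two-fifths of $7,875,000 = $3,150,000. The remaining $4,725,000 passes to the descendants.
The descendants' portion ($4,725,000) is divided into 6 shares of $787,500: Declan, Eira, and Pieter each take $787,500; Marit's $787,500 share passes to Marit's issue; Ottilie's $787,500 share passes to Ottilie's issue; Teodor's $787,500 share passes to Teodor's issue.
Marit's share ($787,500) passes entirely to Zephyr.
Ottilie's share ($787,500) is divided into 3 shares of $262,500: Hollis, Yannick, and Zubin each take $262,500.
Teodor's share ($787,500) is divided into 3 shares of $262,500: Zofia and Svea each take $262,500; Hector's $262,500 share passes to Hector's issue.
Hector's share ($262,500) is divided into 3 shares of $87,500: Fionn, Nuria, and Xander each take $87,500.

Yannick receives $262,500.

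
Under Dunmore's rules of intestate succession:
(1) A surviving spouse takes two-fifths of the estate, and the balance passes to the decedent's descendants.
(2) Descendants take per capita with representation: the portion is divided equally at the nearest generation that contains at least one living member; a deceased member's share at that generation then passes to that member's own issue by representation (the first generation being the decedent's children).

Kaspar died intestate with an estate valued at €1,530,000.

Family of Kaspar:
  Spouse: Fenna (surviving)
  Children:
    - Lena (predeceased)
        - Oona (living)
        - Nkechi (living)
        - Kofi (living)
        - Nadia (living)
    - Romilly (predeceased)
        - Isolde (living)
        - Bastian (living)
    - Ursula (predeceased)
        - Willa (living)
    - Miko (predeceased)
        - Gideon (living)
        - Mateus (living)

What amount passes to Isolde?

Fenna takes two-fifths of €1,530,000 = €612,000. The remaining €918,000 passes to the descendants.
No child survives, so the initial division is made at the grandchildren's generation.
The descendants' portion (€918,000) is divided into 9 shares of €102,000: Oona, Nkechi, Kofi, Nadia, Isolde, Bastian, Willa, Gideon, and Mateus each take €102,000.

Isolde receives €102,000.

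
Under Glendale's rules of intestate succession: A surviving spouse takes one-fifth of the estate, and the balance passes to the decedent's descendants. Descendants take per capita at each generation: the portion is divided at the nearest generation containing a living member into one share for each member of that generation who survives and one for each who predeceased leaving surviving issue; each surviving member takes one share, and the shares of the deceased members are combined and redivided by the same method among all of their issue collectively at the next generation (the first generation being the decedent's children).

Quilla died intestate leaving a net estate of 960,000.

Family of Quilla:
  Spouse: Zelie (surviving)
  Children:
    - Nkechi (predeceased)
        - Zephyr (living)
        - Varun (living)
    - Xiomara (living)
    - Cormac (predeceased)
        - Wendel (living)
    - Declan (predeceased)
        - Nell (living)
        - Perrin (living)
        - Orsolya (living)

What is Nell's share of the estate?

Zelie takes one-fifth of 960,000 = 192,000. The remaining 768,000 passes to the descendants.
The descendants' portion (768,000) is divided at the children's generation into 4 shares of 192,000. Xiomara takes 192,000. The 3 shares of the deceased (Nkechi, Cormac, and Declan) are combined into a pool of 576,000.
That pool (576,000) is divided at the grandchildren's generation equally among Zephyr, Varun, Wendel, Nell, Perrin, and Orsolya: 96,000 each.

Nell receives 96,000.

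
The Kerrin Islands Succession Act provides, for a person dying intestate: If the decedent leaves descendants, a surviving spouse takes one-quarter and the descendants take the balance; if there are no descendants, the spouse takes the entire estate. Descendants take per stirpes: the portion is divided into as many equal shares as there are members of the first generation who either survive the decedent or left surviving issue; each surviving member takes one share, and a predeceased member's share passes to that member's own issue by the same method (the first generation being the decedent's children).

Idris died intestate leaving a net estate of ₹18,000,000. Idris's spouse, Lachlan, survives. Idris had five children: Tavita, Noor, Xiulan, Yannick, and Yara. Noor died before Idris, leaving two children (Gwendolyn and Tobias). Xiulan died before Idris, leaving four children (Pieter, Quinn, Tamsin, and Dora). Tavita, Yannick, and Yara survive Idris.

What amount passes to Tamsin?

Tamsin receives ₹675,000.

Lachlan takes one-quarter of ₹18,000,000 = ₹4,500,000. The remaining ₹13,500,000 passes to the descendants.
The descendants' portion (₹13,500,000) is divided into 5 shares of ₹2,700,000: Tavita, Yannick, and Yara each take ₹2,700,000; Noor's ₹2,700,000 share passes to Noor's issue; Xiulan's ₹2,700,000 share passes to Xiulan's issue.
Noor's share (₹2,700,000) is divided into 2 shares of ₹1,350,000: Gwendolyn and Tobias each take ₹1,350,000.
Xiulan's share (₹2,700,000) is divided into 4 shares of ₹675,000: Pieter, Quinn, Tamsin, and Dora each take ₹675,000.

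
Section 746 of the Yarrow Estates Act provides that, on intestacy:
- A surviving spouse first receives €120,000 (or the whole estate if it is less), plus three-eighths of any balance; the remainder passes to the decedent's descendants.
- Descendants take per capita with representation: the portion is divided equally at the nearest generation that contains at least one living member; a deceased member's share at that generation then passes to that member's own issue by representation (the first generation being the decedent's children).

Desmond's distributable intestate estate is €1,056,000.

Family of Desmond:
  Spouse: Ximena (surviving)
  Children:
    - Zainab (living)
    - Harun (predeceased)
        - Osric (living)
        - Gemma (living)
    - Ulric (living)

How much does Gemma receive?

Ximena first takes €120,000, leaving a balance of €936,000. Ximena then takes three-eighths of the balance (€351,000), for a total of €471,000. The remaining €585,000 passes to the descendants.
The descendants' portion (€585,000) is divided into 3 shares of €195,000: Zainab and Ulric each take €195,000; Harun's €195,000 share passes to Harun's issue.
Harun's share (€195,000) is divided into 2 shares of €97,500: Osric and Gemma each take €97,500.

Gemma receives €97,500.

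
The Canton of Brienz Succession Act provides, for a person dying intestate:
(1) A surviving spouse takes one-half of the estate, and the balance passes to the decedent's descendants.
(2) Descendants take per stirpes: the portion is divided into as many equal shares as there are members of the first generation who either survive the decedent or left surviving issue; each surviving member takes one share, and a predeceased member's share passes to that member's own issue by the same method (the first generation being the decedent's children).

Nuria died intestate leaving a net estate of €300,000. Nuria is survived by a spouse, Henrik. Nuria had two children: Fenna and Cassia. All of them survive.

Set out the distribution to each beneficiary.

Henrik: €150,000; Fenna: €75,000; Cassia: €75,000

Henrik takes one-half of €300,000 = €150,000. The remaining €150,000 passes to the descendants.
The descendants' portion (€150,000) is divided into 2 shares of €75,000: Fenna and Cassia each take €75,000.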